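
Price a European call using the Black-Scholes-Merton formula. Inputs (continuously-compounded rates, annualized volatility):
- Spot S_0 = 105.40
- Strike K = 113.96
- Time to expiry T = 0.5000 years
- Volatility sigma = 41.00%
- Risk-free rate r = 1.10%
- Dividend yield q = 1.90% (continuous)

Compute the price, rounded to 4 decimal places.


d1 = (ln(S/K) + (r - q + 0.5*sigma^2) * T) / (sigma * sqrt(T)) = -0.13817858
d2 = d1 - sigma * sqrt(T) = -0.42809236
exp(-rT) = 0.99451510; exp(-qT) = 0.99054498
C = S_0 * exp(-qT) * N(d1) - K * exp(-rT) * N(d2)
N(d1) = 0.44504964; N(d2) = 0.33429194
C = 105.4000 * 0.99054498 * 0.44504964 - 113.9600 * 0.99451510 * 0.33429194 = 8.5778

Answer: Price = 8.5778


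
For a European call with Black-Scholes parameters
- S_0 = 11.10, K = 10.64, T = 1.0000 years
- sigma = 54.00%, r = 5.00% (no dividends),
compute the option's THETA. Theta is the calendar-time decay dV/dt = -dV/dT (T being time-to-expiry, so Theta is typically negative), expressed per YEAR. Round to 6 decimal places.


Answer: Theta = -1.317921

Derivation:
d1 = 0.4409715267; d2 = -0.0990284733
phi(d1) = 0.3619799422; exp(-qT) = 1.0000000000; exp(-rT) = 0.9512294245
Theta = -S*exp(-qT)*phi(d1)*sigma/(2*sqrt(T)) - r*K*exp(-rT)*N(d2) + q*S*exp(-qT)*N(d1)
N(d1) = 0.6703831948; N(d2) = 0.4605578314; sqrt(T) = 1.0000000000
Term 1 = -11.1000 * 1.0000000000 * 0.3619799422 * 0.5400 / (2 * 1.0000000000) = -1.0848538868
Term 2 = -0.0500 * 10.6400 * 0.9512294245 * 0.4605578314 = -0.2330671576
Term 3 = 0 (no dividend yield, q = 0)
Theta = -1.0848538868 + (-0.2330671576) + (0.0000000000) = -1.317921


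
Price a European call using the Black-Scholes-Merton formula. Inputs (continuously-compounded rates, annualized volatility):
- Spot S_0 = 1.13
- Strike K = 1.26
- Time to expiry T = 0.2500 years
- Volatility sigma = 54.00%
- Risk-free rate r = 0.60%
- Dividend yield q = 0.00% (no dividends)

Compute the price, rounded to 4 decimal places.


d1 = (ln(S/K) + (r - q + 0.5*sigma^2) * T) / (sigma * sqrt(T)) = -0.26275588
d2 = d1 - sigma * sqrt(T) = -0.53275588
exp(-rT) = 0.99850112; exp(-qT) = 1.00000000
C = S_0 * exp(-qT) * N(d1) - K * exp(-rT) * N(d2)
N(d1) = 0.39636937; N(d2) = 0.29710129
C = 1.1300 * 1.00000000 * 0.39636937 - 1.2600 * 0.99850112 * 0.29710129 = 0.0741

Answer: Price = 0.0741


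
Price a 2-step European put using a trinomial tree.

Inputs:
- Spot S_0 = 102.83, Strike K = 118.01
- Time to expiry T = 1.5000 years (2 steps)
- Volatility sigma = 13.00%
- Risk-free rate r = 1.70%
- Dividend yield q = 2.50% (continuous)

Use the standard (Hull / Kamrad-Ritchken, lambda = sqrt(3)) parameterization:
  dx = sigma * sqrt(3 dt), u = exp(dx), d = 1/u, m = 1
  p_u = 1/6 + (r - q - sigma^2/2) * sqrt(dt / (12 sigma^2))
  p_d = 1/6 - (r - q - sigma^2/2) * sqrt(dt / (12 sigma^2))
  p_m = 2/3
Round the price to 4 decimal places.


Answer: Price = V(0,0) = 17.8323

Derivation:
dt = T/N = 0.750000; dx = sigma*sqrt(3*dt) = 0.195000
u = exp(dx) = 1.215311; d = 1/u = 0.822835
p_u = 0.135032, p_m = 0.666667, p_d = 0.198301
Discount per step: exp(-r*dt) = 0.987331
Stock lattice S(k, j) with j the centered position index:
  k=0: S(0,+0) = 102.8300
  k=1: S(1,-1) = 84.6121; S(1,+0) = 102.8300; S(1,+1) = 124.9704
  k=2: S(2,-2) = 69.6218; S(2,-1) = 84.6121; S(2,+0) = 102.8300; S(2,+1) = 124.9704; S(2,+2) = 151.8779
Terminal payoffs V(N, j) = max(K - S_T, 0):
  V(2,-2) = 48.388242; V(2,-1) = 33.397912; V(2,+0) = 15.180000; V(2,+1) = 0.000000; V(2,+2) = 0.000000
Backward induction: V(k, j) = exp(-r*dt) * [p_u * V(k+1, j+1) + p_m * V(k+1, j) + p_d * V(k+1, j-1)]
  V(1,-1) = exp(-r*dt) * [p_u*15.180000 + p_m*33.397912 + p_d*48.388242] = 33.480897
  V(1,+0) = exp(-r*dt) * [p_u*0.000000 + p_m*15.180000 + p_d*33.397912] = 16.530733
  V(1,+1) = exp(-r*dt) * [p_u*0.000000 + p_m*0.000000 + p_d*15.180000] = 2.972077
  V(0,+0) = exp(-r*dt) * [p_u*2.972077 + p_m*16.530733 + p_d*33.480897] = 17.832301


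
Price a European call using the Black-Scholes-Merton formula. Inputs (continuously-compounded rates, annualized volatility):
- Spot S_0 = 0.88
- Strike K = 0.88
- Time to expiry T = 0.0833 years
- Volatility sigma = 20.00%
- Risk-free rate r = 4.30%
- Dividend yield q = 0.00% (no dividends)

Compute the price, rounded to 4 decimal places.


Answer: Price = 0.0218

Derivation:
d1 = (ln(S/K) + (r - q + 0.5*sigma^2) * T) / (sigma * sqrt(T)) = 0.09091448
d2 = d1 - sigma * sqrt(T) = 0.03319100
exp(-rT) = 0.99642451; exp(-qT) = 1.00000000
C = S_0 * exp(-qT) * N(d1) - K * exp(-rT) * N(d2)
N(d1) = 0.53621973; N(d2) = 0.51323886
C = 0.8800 * 1.00000000 * 0.53621973 - 0.8800 * 0.99642451 * 0.51323886 = 0.0218


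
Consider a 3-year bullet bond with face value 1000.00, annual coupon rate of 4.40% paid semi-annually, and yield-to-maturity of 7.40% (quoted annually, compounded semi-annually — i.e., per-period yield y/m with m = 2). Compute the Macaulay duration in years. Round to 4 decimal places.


Coupon per period c = face * coupon_rate / m = 22.000000
Periods per year m = 2; per-period yield y/m = 0.037000
Number of cashflows N = 6
Cashflows (t years, CF_t, discount factor 1/(1+y/m)^(m*t), PV):
  t = 0.5000: CF_t = 22.000000, DF = 0.964320, PV = 21.215043
  t = 1.0000: CF_t = 22.000000, DF = 0.929913, PV = 20.458094
  t = 1.5000: CF_t = 22.000000, DF = 0.896734, PV = 19.728152
  t = 2.0000: CF_t = 22.000000, DF = 0.864739, PV = 19.024255
  t = 2.5000: CF_t = 22.000000, DF = 0.833885, PV = 18.345472
  t = 3.0000: CF_t = 1022.000000, DF = 0.804132, PV = 821.823125
Price P = sum_t PV_t = 920.594142
Macaulay numerator sum_t t * PV_t:
  t * PV_t at t = 0.5000: 10.607522
  t * PV_t at t = 1.0000: 20.458094
  t * PV_t at t = 1.5000: 29.592228
  t * PV_t at t = 2.0000: 38.048510
  t * PV_t at t = 2.5000: 45.863681
  t * PV_t at t = 3.0000: 2465.469374
Macaulay duration D = (sum_t t * PV_t) / P = 2610.039409 / 920.594142 = 2.835168

Answer: Macaulay duration = 2.8352 years


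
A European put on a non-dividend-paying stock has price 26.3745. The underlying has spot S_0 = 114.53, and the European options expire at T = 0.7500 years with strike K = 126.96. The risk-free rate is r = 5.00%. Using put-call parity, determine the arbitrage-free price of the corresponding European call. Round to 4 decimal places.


Put-call parity: C - P = S_0 * exp(-qT) - K * exp(-rT).
S_0 * exp(-qT) = 114.5300 * 1.00000000 = 114.53000000
K * exp(-rT) = 126.9600 * 0.96319442 = 122.28716327
C = P + S*exp(-qT) - K*exp(-rT)
C = 26.3745 + 114.53000000 - 122.28716327 = 18.6173

Answer: Call price = 18.6173


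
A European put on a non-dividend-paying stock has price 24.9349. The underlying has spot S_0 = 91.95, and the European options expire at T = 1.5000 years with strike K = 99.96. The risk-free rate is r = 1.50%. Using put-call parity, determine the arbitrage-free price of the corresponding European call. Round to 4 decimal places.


Answer: Call price = 19.1489

Derivation:
Put-call parity: C - P = S_0 * exp(-qT) - K * exp(-rT).
S_0 * exp(-qT) = 91.9500 * 1.00000000 = 91.95000000
K * exp(-rT) = 99.9600 * 0.97775124 = 97.73601367
C = P + S*exp(-qT) - K*exp(-rT)
C = 24.9349 + 91.95000000 - 97.73601367 = 19.1489


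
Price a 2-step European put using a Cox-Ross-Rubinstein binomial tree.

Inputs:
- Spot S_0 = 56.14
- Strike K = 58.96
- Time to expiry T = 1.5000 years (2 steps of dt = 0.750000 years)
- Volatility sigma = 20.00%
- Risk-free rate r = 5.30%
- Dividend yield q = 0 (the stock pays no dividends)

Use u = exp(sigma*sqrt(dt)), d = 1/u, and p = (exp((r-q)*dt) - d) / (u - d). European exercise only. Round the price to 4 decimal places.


Answer: Price = V(0,0) = 4.5127

Derivation:
dt = T/N = 0.750000
u = exp(sigma*sqrt(dt)) = 1.189110; d = 1/u = 0.840965
p = (exp((r-q)*dt) - d) / (u - d) = 0.573283
Discount per step: exp(-r*dt) = 0.961030
Stock lattice S(k, i) with i counting down-moves:
  k=0: S(0,0) = 56.1400
  k=1: S(1,0) = 66.7566; S(1,1) = 47.2118
  k=2: S(2,0) = 79.3810; S(2,1) = 56.1400; S(2,2) = 39.7035
Terminal payoffs V(N, i) = max(K - S_T, 0):
  V(2,0) = 0.000000; V(2,1) = 2.820000; V(2,2) = 19.256537
Backward induction: V(k, i) = exp(-r*dt) * [p * V(k+1, i) + (1-p) * V(k+1, i+1)].
  V(1,0) = exp(-r*dt) * [p*0.000000 + (1-p)*2.820000] = 1.156448
  V(1,1) = exp(-r*dt) * [p*2.820000 + (1-p)*19.256537] = 9.450527
  V(0,0) = exp(-r*dt) * [p*1.156448 + (1-p)*9.450527] = 4.512681


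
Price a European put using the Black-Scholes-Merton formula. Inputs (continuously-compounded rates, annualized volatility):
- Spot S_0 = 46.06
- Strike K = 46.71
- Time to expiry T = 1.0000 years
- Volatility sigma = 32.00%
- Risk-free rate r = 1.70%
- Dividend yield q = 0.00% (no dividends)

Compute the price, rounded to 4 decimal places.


Answer: Price = 5.7779

Derivation:
d1 = (ln(S/K) + (r - q + 0.5*sigma^2) * T) / (sigma * sqrt(T)) = 0.16933319
d2 = d1 - sigma * sqrt(T) = -0.15066681
exp(-rT) = 0.98314368; exp(-qT) = 1.00000000
P = K * exp(-rT) * N(-d2) - S_0 * exp(-qT) * N(-d1)
N(-d1) = 0.43276729; N(-d2) = 0.55988072
P = 46.7100 * 0.98314368 * 0.55988072 - 46.0600 * 1.00000000 * 0.43276729 = 5.7779


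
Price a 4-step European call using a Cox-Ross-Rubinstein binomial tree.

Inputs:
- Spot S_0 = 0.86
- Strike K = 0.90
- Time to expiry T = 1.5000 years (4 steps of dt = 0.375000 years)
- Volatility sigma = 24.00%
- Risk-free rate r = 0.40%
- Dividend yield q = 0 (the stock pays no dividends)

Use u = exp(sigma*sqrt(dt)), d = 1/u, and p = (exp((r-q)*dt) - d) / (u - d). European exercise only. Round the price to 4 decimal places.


Answer: Price = V(0,0) = 0.0862

Derivation:
dt = T/N = 0.375000
u = exp(sigma*sqrt(dt)) = 1.158319; d = 1/u = 0.863320
p = (exp((r-q)*dt) - d) / (u - d) = 0.468412
Discount per step: exp(-r*dt) = 0.998501
Stock lattice S(k, i) with i counting down-moves:
  k=0: S(0,0) = 0.8600
  k=1: S(1,0) = 0.9962; S(1,1) = 0.7425
  k=2: S(2,0) = 1.1539; S(2,1) = 0.8600; S(2,2) = 0.6410
  k=3: S(3,0) = 1.3365; S(3,1) = 0.9962; S(3,2) = 0.7425; S(3,3) = 0.5534
  k=4: S(4,0) = 1.5481; S(4,1) = 1.1539; S(4,2) = 0.8600; S(4,3) = 0.6410; S(4,4) = 0.4777
Terminal payoffs V(N, i) = max(S_T - K, 0):
  V(4,0) = 0.648141; V(4,1) = 0.253864; V(4,2) = 0.000000; V(4,3) = 0.000000; V(4,4) = 0.000000
Backward induction: V(k, i) = exp(-r*dt) * [p * V(k+1, i) + (1-p) * V(k+1, i+1)].
  V(3,0) = exp(-r*dt) * [p*0.648141 + (1-p)*0.253864] = 0.437890
  V(3,1) = exp(-r*dt) * [p*0.253864 + (1-p)*0.000000] = 0.118735
  V(3,2) = exp(-r*dt) * [p*0.000000 + (1-p)*0.000000] = 0.000000
  V(3,3) = exp(-r*dt) * [p*0.000000 + (1-p)*0.000000] = 0.000000
  V(2,0) = exp(-r*dt) * [p*0.437890 + (1-p)*0.118735] = 0.267829
  V(2,1) = exp(-r*dt) * [p*0.118735 + (1-p)*0.000000] = 0.055533
  V(2,2) = exp(-r*dt) * [p*0.000000 + (1-p)*0.000000] = 0.000000
  V(1,0) = exp(-r*dt) * [p*0.267829 + (1-p)*0.055533] = 0.154743
  V(1,1) = exp(-r*dt) * [p*0.055533 + (1-p)*0.000000] = 0.025974
  V(0,0) = exp(-r*dt) * [p*0.154743 + (1-p)*0.025974] = 0.086161


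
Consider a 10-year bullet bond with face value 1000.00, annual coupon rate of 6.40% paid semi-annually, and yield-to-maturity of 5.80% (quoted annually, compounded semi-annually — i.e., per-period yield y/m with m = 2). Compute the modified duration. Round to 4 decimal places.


Answer: Modified duration = 7.3845

Derivation:
Coupon per period c = face * coupon_rate / m = 32.000000
Periods per year m = 2; per-period yield y/m = 0.029000
Number of cashflows N = 20
Cashflows (t years, CF_t, discount factor 1/(1+y/m)^(m*t), PV):
  t = 0.5000: CF_t = 32.000000, DF = 0.971817, PV = 31.098154
  t = 1.0000: CF_t = 32.000000, DF = 0.944429, PV = 30.221724
  t = 1.5000: CF_t = 32.000000, DF = 0.917812, PV = 29.369994
  t = 2.0000: CF_t = 32.000000, DF = 0.891946, PV = 28.542268
  t = 2.5000: CF_t = 32.000000, DF = 0.866808, PV = 27.737870
  t = 3.0000: CF_t = 32.000000, DF = 0.842379, PV = 26.956142
  t = 3.5000: CF_t = 32.000000, DF = 0.818639, PV = 26.196445
  t = 4.0000: CF_t = 32.000000, DF = 0.795567, PV = 25.458158
  t = 4.5000: CF_t = 32.000000, DF = 0.773146, PV = 24.740678
  t = 5.0000: CF_t = 32.000000, DF = 0.751357, PV = 24.043419
  t = 5.5000: CF_t = 32.000000, DF = 0.730182, PV = 23.365811
  t = 6.0000: CF_t = 32.000000, DF = 0.709603, PV = 22.707299
  t = 6.5000: CF_t = 32.000000, DF = 0.689605, PV = 22.067346
  t = 7.0000: CF_t = 32.000000, DF = 0.670170, PV = 21.445429
  t = 7.5000: CF_t = 32.000000, DF = 0.651282, PV = 20.841039
  t = 8.0000: CF_t = 32.000000, DF = 0.632928, PV = 20.253682
  t = 8.5000: CF_t = 32.000000, DF = 0.615090, PV = 19.682878
  t = 9.0000: CF_t = 32.000000, DF = 0.597755, PV = 19.128162
  t = 9.5000: CF_t = 32.000000, DF = 0.580909, PV = 18.589078
  t = 10.0000: CF_t = 1032.000000, DF = 0.564537, PV = 582.602310
Price P = sum_t PV_t = 1045.047884
First compute Macaulay numerator sum_t t * PV_t:
  t * PV_t at t = 0.5000: 15.549077
  t * PV_t at t = 1.0000: 30.221724
  t * PV_t at t = 1.5000: 44.054991
  t * PV_t at t = 2.0000: 57.084536
  t * PV_t at t = 2.5000: 69.344674
  t * PV_t at t = 3.0000: 80.868425
  t * PV_t at t = 3.5000: 91.687557
  t * PV_t at t = 4.0000: 101.832633
  t * PV_t at t = 4.5000: 111.333053
  t * PV_t at t = 5.0000: 120.217097
  t * PV_t at t = 5.5000: 128.511959
  t * PV_t at t = 6.0000: 136.243795
  t * PV_t at t = 6.5000: 143.437750
  t * PV_t at t = 7.0000: 150.118001
  t * PV_t at t = 7.5000: 156.307789
  t * PV_t at t = 8.0000: 162.029454
  t * PV_t at t = 8.5000: 167.304466
  t * PV_t at t = 9.0000: 172.153455
  t * PV_t at t = 9.5000: 176.596244
  t * PV_t at t = 10.0000: 5826.023097
Macaulay duration D = 7940.919775 / 1045.047884 = 7.598618
Modified duration = D / (1 + y/m) = 7.598618 / (1 + 0.029000) = 7.384469


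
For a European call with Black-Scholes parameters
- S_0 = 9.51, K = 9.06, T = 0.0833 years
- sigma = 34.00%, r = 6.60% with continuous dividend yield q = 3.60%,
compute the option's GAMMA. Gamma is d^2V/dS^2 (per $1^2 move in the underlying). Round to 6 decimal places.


Answer: Gamma = 0.362611

Derivation:
d1 = 0.5685167172; d2 = 0.4703868033
phi(d1) = 0.3394107809; exp(-qT) = 0.9970056919; exp(-rT) = 0.9945172852
Gamma = exp(-qT) * phi(d1) / (S * sigma * sqrt(T)) = 0.9970056919 * 0.3394107809 / (9.5100 * 0.3400 * 0.2886173938) = 0.362611


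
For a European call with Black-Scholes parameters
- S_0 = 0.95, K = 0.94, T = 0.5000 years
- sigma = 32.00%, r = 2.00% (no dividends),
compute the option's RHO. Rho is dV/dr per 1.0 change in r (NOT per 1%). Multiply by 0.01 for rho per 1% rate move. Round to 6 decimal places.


Answer: Rho = 0.228545

Derivation:
d1 = 0.2040980167; d2 = -0.0221761532
phi(d1) = 0.3907190445; exp(-qT) = 1.0000000000; exp(-rT) = 0.9900498337
N(d2) = 0.4911537199
Rho = K*T*exp(-rT)*N(d2) = 0.9400 * 0.5000 * 0.9900498337 * 0.4911537199 = 0.228545


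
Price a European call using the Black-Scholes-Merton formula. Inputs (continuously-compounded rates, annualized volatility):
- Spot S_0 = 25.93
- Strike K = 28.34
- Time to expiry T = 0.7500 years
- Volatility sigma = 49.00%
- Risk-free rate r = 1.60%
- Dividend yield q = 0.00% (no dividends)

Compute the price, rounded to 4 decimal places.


Answer: Price = 3.5681

Derivation:
d1 = (ln(S/K) + (r - q + 0.5*sigma^2) * T) / (sigma * sqrt(T)) = 0.03102107
d2 = d1 - sigma * sqrt(T) = -0.39333138
exp(-rT) = 0.98807171; exp(-qT) = 1.00000000
C = S_0 * exp(-qT) * N(d1) - K * exp(-rT) * N(d2)
N(d1) = 0.51237363; N(d2) = 0.34703737
C = 25.9300 * 1.00000000 * 0.51237363 - 28.3400 * 0.98807171 * 0.34703737 = 3.5681


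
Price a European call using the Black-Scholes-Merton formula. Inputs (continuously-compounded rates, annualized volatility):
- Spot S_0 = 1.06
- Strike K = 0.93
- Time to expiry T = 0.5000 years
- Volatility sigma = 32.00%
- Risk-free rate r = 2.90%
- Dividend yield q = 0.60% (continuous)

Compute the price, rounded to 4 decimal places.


d1 = (ln(S/K) + (r - q + 0.5*sigma^2) * T) / (sigma * sqrt(T)) = 0.74219519
d2 = d1 - sigma * sqrt(T) = 0.51592102
exp(-rT) = 0.98560462; exp(-qT) = 0.99700450
C = S_0 * exp(-qT) * N(d1) - K * exp(-rT) * N(d2)
N(d1) = 0.77101546; N(d2) = 0.69704521
C = 1.0600 * 0.99700450 * 0.77101546 - 0.9300 * 0.98560462 * 0.69704521 = 0.1759

Answer: Price = 0.1759


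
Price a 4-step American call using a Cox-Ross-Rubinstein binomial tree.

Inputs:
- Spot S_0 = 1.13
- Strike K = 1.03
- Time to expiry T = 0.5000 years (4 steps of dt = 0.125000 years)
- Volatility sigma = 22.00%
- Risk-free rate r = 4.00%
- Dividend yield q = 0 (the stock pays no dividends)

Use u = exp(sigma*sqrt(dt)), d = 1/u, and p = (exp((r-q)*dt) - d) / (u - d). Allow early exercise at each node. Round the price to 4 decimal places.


dt = T/N = 0.125000
u = exp(sigma*sqrt(dt)) = 1.080887; d = 1/u = 0.925166
p = (exp((r-q)*dt) - d) / (u - d) = 0.512754
Discount per step: exp(-r*dt) = 0.995012
Stock lattice S(k, i) with i counting down-moves:
  k=0: S(0,0) = 1.1300
  k=1: S(1,0) = 1.2214; S(1,1) = 1.0454
  k=2: S(2,0) = 1.3202; S(2,1) = 1.1300; S(2,2) = 0.9672
  k=3: S(3,0) = 1.4270; S(3,1) = 1.2214; S(3,2) = 1.0454; S(3,3) = 0.8948
  k=4: S(4,0) = 1.5424; S(4,1) = 1.3202; S(4,2) = 1.1300; S(4,3) = 0.9672; S(4,4) = 0.8279
Terminal payoffs V(N, i) = max(S_T - K, 0):
  V(4,0) = 0.512408; V(4,1) = 0.290197; V(4,2) = 0.100000; V(4,3) = 0.000000; V(4,4) = 0.000000
Backward induction: V(k, i) = exp(-r*dt) * [p * V(k+1, i) + (1-p) * V(k+1, i+1)]; then take max(V_cont, immediate exercise) for American.
  V(3,0) = exp(-r*dt) * [p*0.512408 + (1-p)*0.290197] = 0.402121; exercise = 0.396984; V(3,0) = max -> 0.402121
  V(3,1) = exp(-r*dt) * [p*0.290197 + (1-p)*0.100000] = 0.196539; exercise = 0.191402; V(3,1) = max -> 0.196539
  V(3,2) = exp(-r*dt) * [p*0.100000 + (1-p)*0.000000] = 0.051020; exercise = 0.015438; V(3,2) = max -> 0.051020
  V(3,3) = exp(-r*dt) * [p*0.000000 + (1-p)*0.000000] = 0.000000; exercise = 0.000000; V(3,3) = max -> 0.000000
  V(2,0) = exp(-r*dt) * [p*0.402121 + (1-p)*0.196539] = 0.300446; exercise = 0.290197; V(2,0) = max -> 0.300446
  V(2,1) = exp(-r*dt) * [p*0.196539 + (1-p)*0.051020] = 0.125009; exercise = 0.100000; V(2,1) = max -> 0.125009
  V(2,2) = exp(-r*dt) * [p*0.051020 + (1-p)*0.000000] = 0.026030; exercise = 0.000000; V(2,2) = max -> 0.026030
  V(1,0) = exp(-r*dt) * [p*0.300446 + (1-p)*0.125009] = 0.213893; exercise = 0.191402; V(1,0) = max -> 0.213893
  V(1,1) = exp(-r*dt) * [p*0.125009 + (1-p)*0.026030] = 0.076399; exercise = 0.015438; V(1,1) = max -> 0.076399
  V(0,0) = exp(-r*dt) * [p*0.213893 + (1-p)*0.076399] = 0.146167; exercise = 0.100000; V(0,0) = max -> 0.146167

Answer: Price = V(0,0) = 0.1462


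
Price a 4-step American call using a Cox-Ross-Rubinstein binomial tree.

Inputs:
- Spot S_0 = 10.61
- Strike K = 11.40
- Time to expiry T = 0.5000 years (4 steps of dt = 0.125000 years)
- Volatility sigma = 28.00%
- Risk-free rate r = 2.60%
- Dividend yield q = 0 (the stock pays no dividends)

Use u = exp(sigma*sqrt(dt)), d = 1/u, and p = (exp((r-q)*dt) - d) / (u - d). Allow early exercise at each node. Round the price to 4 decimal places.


dt = T/N = 0.125000
u = exp(sigma*sqrt(dt)) = 1.104061; d = 1/u = 0.905747
p = (exp((r-q)*dt) - d) / (u - d) = 0.491686
Discount per step: exp(-r*dt) = 0.996755
Stock lattice S(k, i) with i counting down-moves:
  k=0: S(0,0) = 10.6100
  k=1: S(1,0) = 11.7141; S(1,1) = 9.6100
  k=2: S(2,0) = 12.9331; S(2,1) = 10.6100; S(2,2) = 8.7042
  k=3: S(3,0) = 14.2789; S(3,1) = 11.7141; S(3,2) = 9.6100; S(3,3) = 7.8838
  k=4: S(4,0) = 15.7648; S(4,1) = 12.9331; S(4,2) = 10.6100; S(4,3) = 8.7042; S(4,4) = 7.1407
Terminal payoffs V(N, i) = max(S_T - K, 0):
  V(4,0) = 4.364755; V(4,1) = 1.533060; V(4,2) = 0.000000; V(4,3) = 0.000000; V(4,4) = 0.000000
Backward induction: V(k, i) = exp(-r*dt) * [p * V(k+1, i) + (1-p) * V(k+1, i+1)]; then take max(V_cont, immediate exercise) for American.
  V(3,0) = exp(-r*dt) * [p*4.364755 + (1-p)*1.533060] = 2.915874; exercise = 2.878884; V(3,0) = max -> 2.915874
  V(3,1) = exp(-r*dt) * [p*1.533060 + (1-p)*0.000000] = 0.751339; exercise = 0.314084; V(3,1) = max -> 0.751339
  V(3,2) = exp(-r*dt) * [p*0.000000 + (1-p)*0.000000] = 0.000000; exercise = 0.000000; V(3,2) = max -> 0.000000
  V(3,3) = exp(-r*dt) * [p*0.000000 + (1-p)*0.000000] = 0.000000; exercise = 0.000000; V(3,3) = max -> 0.000000
  V(2,0) = exp(-r*dt) * [p*2.915874 + (1-p)*0.751339] = 1.809720; exercise = 1.533060; V(2,0) = max -> 1.809720
  V(2,1) = exp(-r*dt) * [p*0.751339 + (1-p)*0.000000] = 0.368224; exercise = 0.000000; V(2,1) = max -> 0.368224
  V(2,2) = exp(-r*dt) * [p*0.000000 + (1-p)*0.000000] = 0.000000; exercise = 0.000000; V(2,2) = max -> 0.000000
  V(1,0) = exp(-r*dt) * [p*1.809720 + (1-p)*0.368224] = 1.073494; exercise = 0.314084; V(1,0) = max -> 1.073494
  V(1,1) = exp(-r*dt) * [p*0.368224 + (1-p)*0.000000] = 0.180463; exercise = 0.000000; V(1,1) = max -> 0.180463
  V(0,0) = exp(-r*dt) * [p*1.073494 + (1-p)*0.180463] = 0.617544; exercise = 0.000000; V(0,0) = max -> 0.617544

Answer: Price = V(0,0) = 0.6175


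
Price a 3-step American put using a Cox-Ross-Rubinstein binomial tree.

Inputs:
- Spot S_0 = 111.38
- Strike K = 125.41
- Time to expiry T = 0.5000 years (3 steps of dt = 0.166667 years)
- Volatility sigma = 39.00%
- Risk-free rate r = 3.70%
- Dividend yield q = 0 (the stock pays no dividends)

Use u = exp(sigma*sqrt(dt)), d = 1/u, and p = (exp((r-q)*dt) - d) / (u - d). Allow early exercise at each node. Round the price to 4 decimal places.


Answer: Price = V(0,0) = 19.6350

Derivation:
dt = T/N = 0.166667
u = exp(sigma*sqrt(dt)) = 1.172592; d = 1/u = 0.852811
p = (exp((r-q)*dt) - d) / (u - d) = 0.479623
Discount per step: exp(-r*dt) = 0.993852
Stock lattice S(k, i) with i counting down-moves:
  k=0: S(0,0) = 111.3800
  k=1: S(1,0) = 130.6033; S(1,1) = 94.9861
  k=2: S(2,0) = 153.1444; S(2,1) = 111.3800; S(2,2) = 81.0053
  k=3: S(3,0) = 179.5760; S(3,1) = 130.6033; S(3,2) = 94.9861; S(3,3) = 69.0822
Terminal payoffs V(N, i) = max(K - S_T, 0):
  V(3,0) = 0.000000; V(3,1) = 0.000000; V(3,2) = 30.423864; V(3,3) = 56.327788
Backward induction: V(k, i) = exp(-r*dt) * [p * V(k+1, i) + (1-p) * V(k+1, i+1)]; then take max(V_cont, immediate exercise) for American.
  V(2,0) = exp(-r*dt) * [p*0.000000 + (1-p)*0.000000] = 0.000000; exercise = 0.000000; V(2,0) = max -> 0.000000
  V(2,1) = exp(-r*dt) * [p*0.000000 + (1-p)*30.423864] = 15.734541; exercise = 14.030000; V(2,1) = max -> 15.734541
  V(2,2) = exp(-r*dt) * [p*30.423864 + (1-p)*56.327788] = 43.633756; exercise = 44.404738; V(2,2) = max -> 44.404738
  V(1,0) = exp(-r*dt) * [p*0.000000 + (1-p)*15.734541] = 8.137552; exercise = 0.000000; V(1,0) = max -> 8.137552
  V(1,1) = exp(-r*dt) * [p*15.734541 + (1-p)*44.404738] = 30.465393; exercise = 30.423864; V(1,1) = max -> 30.465393
  V(0,0) = exp(-r*dt) * [p*8.137552 + (1-p)*30.465393] = 19.634984; exercise = 14.030000; V(0,0) = max -> 19.634984


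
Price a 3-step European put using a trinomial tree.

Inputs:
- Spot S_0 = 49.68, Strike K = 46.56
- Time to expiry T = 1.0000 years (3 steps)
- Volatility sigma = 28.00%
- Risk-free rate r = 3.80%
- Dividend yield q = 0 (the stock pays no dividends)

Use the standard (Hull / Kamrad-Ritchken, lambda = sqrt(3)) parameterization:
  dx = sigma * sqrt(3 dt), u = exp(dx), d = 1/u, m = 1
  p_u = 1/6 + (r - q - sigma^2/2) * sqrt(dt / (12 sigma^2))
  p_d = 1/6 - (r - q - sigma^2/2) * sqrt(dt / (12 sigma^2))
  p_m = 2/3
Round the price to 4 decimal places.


Answer: Price = V(0,0) = 3.1516

Derivation:
dt = T/N = 0.333333; dx = sigma*sqrt(3*dt) = 0.280000
u = exp(dx) = 1.323130; d = 1/u = 0.755784
p_u = 0.165952, p_m = 0.666667, p_d = 0.167381
Discount per step: exp(-r*dt) = 0.987413
Stock lattice S(k, j) with j the centered position index:
  k=0: S(0,+0) = 49.6800
  k=1: S(1,-1) = 37.5473; S(1,+0) = 49.6800; S(1,+1) = 65.7331
  k=2: S(2,-2) = 28.3777; S(2,-1) = 37.5473; S(2,+0) = 49.6800; S(2,+1) = 65.7331; S(2,+2) = 86.9734
  k=3: S(3,-3) = 21.4474; S(3,-2) = 28.3777; S(3,-1) = 37.5473; S(3,+0) = 49.6800; S(3,+1) = 65.7331; S(3,+2) = 86.9734; S(3,+3) = 115.0771
Terminal payoffs V(N, j) = max(K - S_T, 0):
  V(3,-3) = 25.112621; V(3,-2) = 18.182334; V(3,-1) = 9.012664; V(3,+0) = 0.000000; V(3,+1) = 0.000000; V(3,+2) = 0.000000; V(3,+3) = 0.000000
Backward induction: V(k, j) = exp(-r*dt) * [p_u * V(k+1, j+1) + p_m * V(k+1, j) + p_d * V(k+1, j-1)]
  V(2,-2) = exp(-r*dt) * [p_u*9.012664 + p_m*18.182334 + p_d*25.112621] = 17.596299
  V(2,-1) = exp(-r*dt) * [p_u*0.000000 + p_m*9.012664 + p_d*18.182334] = 8.937886
  V(2,+0) = exp(-r*dt) * [p_u*0.000000 + p_m*0.000000 + p_d*9.012664] = 1.489560
  V(2,+1) = exp(-r*dt) * [p_u*0.000000 + p_m*0.000000 + p_d*0.000000] = 0.000000
  V(2,+2) = exp(-r*dt) * [p_u*0.000000 + p_m*0.000000 + p_d*0.000000] = 0.000000
  V(1,-1) = exp(-r*dt) * [p_u*1.489560 + p_m*8.937886 + p_d*17.596299] = 9.035889
  V(1,+0) = exp(-r*dt) * [p_u*0.000000 + p_m*1.489560 + p_d*8.937886] = 2.457743
  V(1,+1) = exp(-r*dt) * [p_u*0.000000 + p_m*0.000000 + p_d*1.489560] = 0.246186
  V(0,+0) = exp(-r*dt) * [p_u*0.246186 + p_m*2.457743 + p_d*9.035889] = 3.151612


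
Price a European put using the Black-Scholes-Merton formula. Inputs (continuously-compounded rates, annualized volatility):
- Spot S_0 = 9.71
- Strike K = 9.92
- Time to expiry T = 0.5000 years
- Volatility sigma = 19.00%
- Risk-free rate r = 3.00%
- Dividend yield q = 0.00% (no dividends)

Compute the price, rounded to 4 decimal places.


Answer: Price = 0.5535

Derivation:
d1 = (ln(S/K) + (r - q + 0.5*sigma^2) * T) / (sigma * sqrt(T)) = 0.01956349
d2 = d1 - sigma * sqrt(T) = -0.11478679
exp(-rT) = 0.98511194; exp(-qT) = 1.00000000
P = K * exp(-rT) * N(-d2) - S_0 * exp(-qT) * N(-d1)
N(-d1) = 0.49219579; N(-d2) = 0.54569294
P = 9.9200 * 0.98511194 * 0.54569294 - 9.7100 * 1.00000000 * 0.49219579 = 0.5535


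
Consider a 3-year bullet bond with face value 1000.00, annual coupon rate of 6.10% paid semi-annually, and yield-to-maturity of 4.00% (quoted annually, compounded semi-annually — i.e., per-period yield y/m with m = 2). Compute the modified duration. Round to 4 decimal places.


Answer: Modified duration = 2.7389

Derivation:
Coupon per period c = face * coupon_rate / m = 30.500000
Periods per year m = 2; per-period yield y/m = 0.020000
Number of cashflows N = 6
Cashflows (t years, CF_t, discount factor 1/(1+y/m)^(m*t), PV):
  t = 0.5000: CF_t = 30.500000, DF = 0.980392, PV = 29.901961
  t = 1.0000: CF_t = 30.500000, DF = 0.961169, PV = 29.315648
  t = 1.5000: CF_t = 30.500000, DF = 0.942322, PV = 28.740831
  t = 2.0000: CF_t = 30.500000, DF = 0.923845, PV = 28.177285
  t = 2.5000: CF_t = 30.500000, DF = 0.905731, PV = 27.624790
  t = 3.0000: CF_t = 1030.500000, DF = 0.887971, PV = 915.054509
Price P = sum_t PV_t = 1058.815024
First compute Macaulay numerator sum_t t * PV_t:
  t * PV_t at t = 0.5000: 14.950980
  t * PV_t at t = 1.0000: 29.315648
  t * PV_t at t = 1.5000: 43.111247
  t * PV_t at t = 2.0000: 56.354571
  t * PV_t at t = 2.5000: 69.061974
  t * PV_t at t = 3.0000: 2745.163528
Macaulay duration D = 2957.957948 / 1058.815024 = 2.793649
Modified duration = D / (1 + y/m) = 2.793649 / (1 + 0.020000) = 2.738872


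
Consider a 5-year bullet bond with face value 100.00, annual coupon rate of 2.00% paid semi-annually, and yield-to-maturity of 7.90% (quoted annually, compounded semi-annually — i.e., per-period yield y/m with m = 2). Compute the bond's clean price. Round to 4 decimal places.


Answer: Price = 76.0132

Derivation:
Coupon per period c = face * coupon_rate / m = 1.000000
Periods per year m = 2; per-period yield y/m = 0.039500
Number of cashflows N = 10
Cashflows (t years, CF_t, discount factor 1/(1+y/m)^(m*t), PV):
  t = 0.5000: CF_t = 1.000000, DF = 0.962001, PV = 0.962001
  t = 1.0000: CF_t = 1.000000, DF = 0.925446, PV = 0.925446
  t = 1.5000: CF_t = 1.000000, DF = 0.890280, PV = 0.890280
  t = 2.0000: CF_t = 1.000000, DF = 0.856450, PV = 0.856450
  t = 2.5000: CF_t = 1.000000, DF = 0.823906, PV = 0.823906
  t = 3.0000: CF_t = 1.000000, DF = 0.792598, PV = 0.792598
  t = 3.5000: CF_t = 1.000000, DF = 0.762480, PV = 0.762480
  t = 4.0000: CF_t = 1.000000, DF = 0.733507, PV = 0.733507
  t = 4.5000: CF_t = 1.000000, DF = 0.705634, PV = 0.705634
  t = 5.0000: CF_t = 101.000000, DF = 0.678821, PV = 68.560889
Price P = sum_t PV_t = 76.013190


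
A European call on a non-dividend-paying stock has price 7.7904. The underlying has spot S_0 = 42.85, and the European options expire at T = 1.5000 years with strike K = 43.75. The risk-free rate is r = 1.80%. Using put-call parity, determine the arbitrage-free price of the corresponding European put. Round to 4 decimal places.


Put-call parity: C - P = S_0 * exp(-qT) - K * exp(-rT).
S_0 * exp(-qT) = 42.8500 * 1.00000000 = 42.85000000
K * exp(-rT) = 43.7500 * 0.97336124 = 42.58455432
P = C - S*exp(-qT) + K*exp(-rT)
P = 7.7904 - 42.85000000 + 42.58455432 = 7.5250

Answer: Put price = 7.5250


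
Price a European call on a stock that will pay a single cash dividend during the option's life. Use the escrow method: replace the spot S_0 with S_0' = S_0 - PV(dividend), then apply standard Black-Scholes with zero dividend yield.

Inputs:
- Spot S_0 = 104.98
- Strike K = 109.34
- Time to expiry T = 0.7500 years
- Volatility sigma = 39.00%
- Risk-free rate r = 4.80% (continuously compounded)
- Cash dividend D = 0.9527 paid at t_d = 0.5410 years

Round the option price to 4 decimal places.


PV(D) = D * exp(-r * t_d) = 0.9527 * 0.97436627 = 0.92827874
S_0' = S_0 - PV(D) = 104.9800 - 0.92827874 = 104.05172126
d1 = (ln(S_0'/K) + (r + sigma^2/2)*T) / (sigma*sqrt(T)) = 0.12868487
d2 = d1 - sigma*sqrt(T) = -0.20906504
exp(-rT) = 0.96464029
N(d1) = 0.55119649; N(d2) = 0.41719873
C = S_0' * N(d1) - K * exp(-rT) * N(d2) = 104.05172126 * 0.55119649 - 109.3400 * 0.96464029 * 0.41719873 = 13.3494

Answer: Price = 13.3494


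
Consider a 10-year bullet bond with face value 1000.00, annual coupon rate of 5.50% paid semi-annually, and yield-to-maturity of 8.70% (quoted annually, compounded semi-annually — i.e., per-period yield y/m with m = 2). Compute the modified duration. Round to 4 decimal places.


Answer: Modified duration = 7.1848

Derivation:
Coupon per period c = face * coupon_rate / m = 27.500000
Periods per year m = 2; per-period yield y/m = 0.043500
Number of cashflows N = 20
Cashflows (t years, CF_t, discount factor 1/(1+y/m)^(m*t), PV):
  t = 0.5000: CF_t = 27.500000, DF = 0.958313, PV = 26.353618
  t = 1.0000: CF_t = 27.500000, DF = 0.918365, PV = 25.255024
  t = 1.5000: CF_t = 27.500000, DF = 0.880081, PV = 24.202227
  t = 2.0000: CF_t = 27.500000, DF = 0.843393, PV = 23.193318
  t = 2.5000: CF_t = 27.500000, DF = 0.808235, PV = 22.226467
  t = 3.0000: CF_t = 27.500000, DF = 0.774543, PV = 21.299920
  t = 3.5000: CF_t = 27.500000, DF = 0.742254, PV = 20.411998
  t = 4.0000: CF_t = 27.500000, DF = 0.711312, PV = 19.561091
  t = 4.5000: CF_t = 27.500000, DF = 0.681660, PV = 18.745655
  t = 5.0000: CF_t = 27.500000, DF = 0.653244, PV = 17.964212
  t = 5.5000: CF_t = 27.500000, DF = 0.626013, PV = 17.215344
  t = 6.0000: CF_t = 27.500000, DF = 0.599916, PV = 16.497694
  t = 6.5000: CF_t = 27.500000, DF = 0.574908, PV = 15.809961
  t = 7.0000: CF_t = 27.500000, DF = 0.550942, PV = 15.150897
  t = 7.5000: CF_t = 27.500000, DF = 0.527975, PV = 14.519307
  t = 8.0000: CF_t = 27.500000, DF = 0.505965, PV = 13.914046
  t = 8.5000: CF_t = 27.500000, DF = 0.484873, PV = 13.334016
  t = 9.0000: CF_t = 27.500000, DF = 0.464661, PV = 12.778166
  t = 9.5000: CF_t = 27.500000, DF = 0.445290, PV = 12.245487
  t = 10.0000: CF_t = 1027.500000, DF = 0.426728, PV = 438.462810
Price P = sum_t PV_t = 789.141258
First compute Macaulay numerator sum_t t * PV_t:
  t * PV_t at t = 0.5000: 13.176809
  t * PV_t at t = 1.0000: 25.255024
  t * PV_t at t = 1.5000: 36.303341
  t * PV_t at t = 2.0000: 46.386636
  t * PV_t at t = 2.5000: 55.566166
  t * PV_t at t = 3.0000: 63.899760
  t * PV_t at t = 3.5000: 71.441993
  t * PV_t at t = 4.0000: 78.244363
  t * PV_t at t = 4.5000: 84.355446
  t * PV_t at t = 5.0000: 89.821058
  t * PV_t at t = 5.5000: 94.684392
  t * PV_t at t = 6.0000: 98.986166
  t * PV_t at t = 6.5000: 102.764747
  t * PV_t at t = 7.0000: 106.056279
  t * PV_t at t = 7.5000: 108.894804
  t * PV_t at t = 8.0000: 111.312369
  t * PV_t at t = 8.5000: 113.339140
  t * PV_t at t = 9.0000: 115.003496
  t * PV_t at t = 9.5000: 116.332131
  t * PV_t at t = 10.0000: 4384.628097
Macaulay duration D = 5916.452217 / 789.141258 = 7.497330
Modified duration = D / (1 + y/m) = 7.497330 / (1 + 0.043500) = 7.184791


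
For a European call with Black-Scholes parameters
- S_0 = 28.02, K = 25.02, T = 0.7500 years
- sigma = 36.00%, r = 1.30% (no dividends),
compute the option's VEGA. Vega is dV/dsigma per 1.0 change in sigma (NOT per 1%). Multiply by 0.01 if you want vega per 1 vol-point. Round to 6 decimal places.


Answer: Vega = 8.320124

Derivation:
d1 = 0.5503849192; d2 = 0.2386157738
phi(d1) = 0.3428712342; exp(-qT) = 1.0000000000; exp(-rT) = 0.9902973771
Vega = S * exp(-qT) * phi(d1) * sqrt(T) = 28.0200 * 1.0000000000 * 0.3428712342 * 0.8660254038 = 8.320124


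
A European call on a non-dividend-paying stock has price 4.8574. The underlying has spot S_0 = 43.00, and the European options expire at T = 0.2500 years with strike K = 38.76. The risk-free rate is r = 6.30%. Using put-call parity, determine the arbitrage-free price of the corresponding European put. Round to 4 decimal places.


Answer: Put price = 0.0117

Derivation:
Put-call parity: C - P = S_0 * exp(-qT) - K * exp(-rT).
S_0 * exp(-qT) = 43.0000 * 1.00000000 = 43.00000000
K * exp(-rT) = 38.7600 * 0.98437338 = 38.15431231
P = C - S*exp(-qT) + K*exp(-rT)
P = 4.8574 - 43.00000000 + 38.15431231 = 0.0117


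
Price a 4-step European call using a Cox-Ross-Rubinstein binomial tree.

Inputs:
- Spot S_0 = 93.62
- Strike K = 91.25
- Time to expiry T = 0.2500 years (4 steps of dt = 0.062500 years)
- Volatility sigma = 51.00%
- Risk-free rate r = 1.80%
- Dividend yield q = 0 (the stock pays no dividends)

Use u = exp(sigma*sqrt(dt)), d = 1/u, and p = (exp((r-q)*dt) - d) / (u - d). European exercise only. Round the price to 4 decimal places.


Answer: Price = V(0,0) = 10.6422

Derivation:
dt = T/N = 0.062500
u = exp(sigma*sqrt(dt)) = 1.135985; d = 1/u = 0.880293
p = (exp((r-q)*dt) - d) / (u - d) = 0.472570
Discount per step: exp(-r*dt) = 0.998876
Stock lattice S(k, i) with i counting down-moves:
  k=0: S(0,0) = 93.6200
  k=1: S(1,0) = 106.3509; S(1,1) = 82.4131
  k=2: S(2,0) = 120.8130; S(2,1) = 93.6200; S(2,2) = 72.5477
  k=3: S(3,0) = 137.2418; S(3,1) = 106.3509; S(3,2) = 82.4131; S(3,3) = 63.8632
  k=4: S(4,0) = 155.9046; S(4,1) = 120.8130; S(4,2) = 93.6200; S(4,3) = 72.5477; S(4,4) = 56.2184
Terminal payoffs V(N, i) = max(S_T - K, 0):
  V(4,0) = 64.654562; V(4,1) = 29.563017; V(4,2) = 2.370000; V(4,3) = 0.000000; V(4,4) = 0.000000
Backward induction: V(k, i) = exp(-r*dt) * [p * V(k+1, i) + (1-p) * V(k+1, i+1)].
  V(3,0) = exp(-r*dt) * [p*64.654562 + (1-p)*29.563017] = 46.094358
  V(3,1) = exp(-r*dt) * [p*29.563017 + (1-p)*2.370000] = 15.203502
  V(3,2) = exp(-r*dt) * [p*2.370000 + (1-p)*0.000000] = 1.118733
  V(3,3) = exp(-r*dt) * [p*0.000000 + (1-p)*0.000000] = 0.000000
  V(2,0) = exp(-r*dt) * [p*46.094358 + (1-p)*15.203502] = 29.768099
  V(2,1) = exp(-r*dt) * [p*15.203502 + (1-p)*1.118733] = 7.766036
  V(2,2) = exp(-r*dt) * [p*1.118733 + (1-p)*0.000000] = 0.528086
  V(1,0) = exp(-r*dt) * [p*29.768099 + (1-p)*7.766036] = 18.143138
  V(1,1) = exp(-r*dt) * [p*7.766036 + (1-p)*0.528086] = 3.944087
  V(0,0) = exp(-r*dt) * [p*18.143138 + (1-p)*3.944087] = 10.642159


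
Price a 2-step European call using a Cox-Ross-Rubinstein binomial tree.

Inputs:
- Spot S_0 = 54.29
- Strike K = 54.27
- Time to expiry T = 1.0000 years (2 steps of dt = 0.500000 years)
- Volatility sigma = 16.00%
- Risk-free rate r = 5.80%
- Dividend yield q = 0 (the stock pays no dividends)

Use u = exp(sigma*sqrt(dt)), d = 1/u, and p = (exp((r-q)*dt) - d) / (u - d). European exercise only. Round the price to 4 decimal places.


Answer: Price = V(0,0) = 4.7225

Derivation:
dt = T/N = 0.500000
u = exp(sigma*sqrt(dt)) = 1.119785; d = 1/u = 0.893028
p = (exp((r-q)*dt) - d) / (u - d) = 0.601508
Discount per step: exp(-r*dt) = 0.971416
Stock lattice S(k, i) with i counting down-moves:
  k=0: S(0,0) = 54.2900
  k=1: S(1,0) = 60.7932; S(1,1) = 48.4825
  k=2: S(2,0) = 68.0753; S(2,1) = 54.2900; S(2,2) = 43.2962
Terminal payoffs V(N, i) = max(S_T - K, 0):
  V(2,0) = 13.805285; V(2,1) = 0.020000; V(2,2) = 0.000000
Backward induction: V(k, i) = exp(-r*dt) * [p * V(k+1, i) + (1-p) * V(k+1, i+1)].
  V(1,0) = exp(-r*dt) * [p*13.805285 + (1-p)*0.020000] = 8.074379
  V(1,1) = exp(-r*dt) * [p*0.020000 + (1-p)*0.000000] = 0.011686
  V(0,0) = exp(-r*dt) * [p*8.074379 + (1-p)*0.011686] = 4.722506


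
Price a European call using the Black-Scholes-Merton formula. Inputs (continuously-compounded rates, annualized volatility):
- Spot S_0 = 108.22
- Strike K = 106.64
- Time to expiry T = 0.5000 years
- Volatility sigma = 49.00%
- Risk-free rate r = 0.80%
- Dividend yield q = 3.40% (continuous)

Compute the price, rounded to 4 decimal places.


d1 = (ln(S/K) + (r - q + 0.5*sigma^2) * T) / (sigma * sqrt(T)) = 0.17816931
d2 = d1 - sigma * sqrt(T) = -0.16831301
exp(-rT) = 0.99600799; exp(-qT) = 0.98314368
C = S_0 * exp(-qT) * N(d1) - K * exp(-rT) * N(d2)
N(d1) = 0.57070499; N(d2) = 0.43316852
C = 108.2200 * 0.98314368 * 0.57070499 - 106.6400 * 0.99600799 * 0.43316852 = 14.7119

Answer: Price = 14.7119


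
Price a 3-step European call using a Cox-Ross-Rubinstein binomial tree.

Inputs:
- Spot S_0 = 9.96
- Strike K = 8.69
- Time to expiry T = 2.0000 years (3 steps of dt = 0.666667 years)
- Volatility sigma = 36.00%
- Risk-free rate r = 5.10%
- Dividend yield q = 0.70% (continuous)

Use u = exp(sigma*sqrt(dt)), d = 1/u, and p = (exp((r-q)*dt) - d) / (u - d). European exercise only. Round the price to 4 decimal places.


dt = T/N = 0.666667
u = exp(sigma*sqrt(dt)) = 1.341702; d = 1/u = 0.745322
p = (exp((r-q)*dt) - d) / (u - d) = 0.476954
Discount per step: exp(-r*dt) = 0.966572
Stock lattice S(k, i) with i counting down-moves:
  k=0: S(0,0) = 9.9600
  k=1: S(1,0) = 13.3633; S(1,1) = 7.4234
  k=2: S(2,0) = 17.9296; S(2,1) = 9.9600; S(2,2) = 5.5328
  k=3: S(3,0) = 24.0562; S(3,1) = 13.3633; S(3,2) = 7.4234; S(3,3) = 4.1237
Terminal payoffs V(N, i) = max(S_T - K, 0):
  V(3,0) = 15.366215; V(3,1) = 4.673349; V(3,2) = 0.000000; V(3,3) = 0.000000
Backward induction: V(k, i) = exp(-r*dt) * [p * V(k+1, i) + (1-p) * V(k+1, i+1)].
  V(2,0) = exp(-r*dt) * [p*15.366215 + (1-p)*4.673349] = 9.446646
  V(2,1) = exp(-r*dt) * [p*4.673349 + (1-p)*0.000000] = 2.154462
  V(2,2) = exp(-r*dt) * [p*0.000000 + (1-p)*0.000000] = 0.000000
  V(1,0) = exp(-r*dt) * [p*9.446646 + (1-p)*2.154462] = 5.444213
  V(1,1) = exp(-r*dt) * [p*2.154462 + (1-p)*0.000000] = 0.993229
  V(0,0) = exp(-r*dt) * [p*5.444213 + (1-p)*0.993229] = 3.011975

Answer: Price = V(0,0) = 3.0120


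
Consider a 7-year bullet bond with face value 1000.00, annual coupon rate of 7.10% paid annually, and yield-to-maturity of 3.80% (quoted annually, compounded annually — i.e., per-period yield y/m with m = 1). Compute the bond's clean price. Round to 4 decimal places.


Coupon per period c = face * coupon_rate / m = 71.000000
Periods per year m = 1; per-period yield y/m = 0.038000
Number of cashflows N = 7
Cashflows (t years, CF_t, discount factor 1/(1+y/m)^(m*t), PV):
  t = 1.0000: CF_t = 71.000000, DF = 0.963391, PV = 68.400771
  t = 2.0000: CF_t = 71.000000, DF = 0.928122, PV = 65.896696
  t = 3.0000: CF_t = 71.000000, DF = 0.894145, PV = 63.484293
  t = 4.0000: CF_t = 71.000000, DF = 0.861411, PV = 61.160205
  t = 5.0000: CF_t = 71.000000, DF = 0.829876, PV = 58.921200
  t = 6.0000: CF_t = 71.000000, DF = 0.799495, PV = 56.764162
  t = 7.0000: CF_t = 1071.000000, DF = 0.770227, PV = 824.912712
Price P = sum_t PV_t = 1199.540039

Answer: Price = 1199.5400


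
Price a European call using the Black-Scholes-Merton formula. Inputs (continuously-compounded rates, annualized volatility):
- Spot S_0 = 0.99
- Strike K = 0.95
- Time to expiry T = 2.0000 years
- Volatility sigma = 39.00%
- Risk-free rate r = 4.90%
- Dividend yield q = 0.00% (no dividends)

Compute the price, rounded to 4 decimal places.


d1 = (ln(S/K) + (r - q + 0.5*sigma^2) * T) / (sigma * sqrt(T)) = 0.52823226
d2 = d1 - sigma * sqrt(T) = -0.02331103
exp(-rT) = 0.90664890; exp(-qT) = 1.00000000
C = S_0 * exp(-qT) * N(d1) - K * exp(-rT) * N(d2)
N(d1) = 0.70133093; N(d2) = 0.49070109
C = 0.9900 * 1.00000000 * 0.70133093 - 0.9500 * 0.90664890 * 0.49070109 = 0.2717

Answer: Price = 0.2717
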